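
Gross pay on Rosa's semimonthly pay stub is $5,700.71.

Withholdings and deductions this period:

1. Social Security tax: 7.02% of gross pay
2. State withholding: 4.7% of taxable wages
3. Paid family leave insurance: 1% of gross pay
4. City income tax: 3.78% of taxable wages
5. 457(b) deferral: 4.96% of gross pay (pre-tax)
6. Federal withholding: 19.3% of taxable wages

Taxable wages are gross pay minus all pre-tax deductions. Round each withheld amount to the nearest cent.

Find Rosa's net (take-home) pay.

457(b) deferral: $5,700.71 × 0.0496 = $282.76
Taxable wages = $5,700.71 − $282.76 = $5,417.95
State withholding: $5,417.95 × 0.047 = $254.64
City income tax: $5,417.95 × 0.0378 = $204.80
Federal withholding: $5,417.95 × 0.193 = $1,045.66
Paid family leave insurance: $5,700.71 × 0.01 = $57.01
Social Security tax: $5,700.71 × 0.0702 = $400.19
Total deductions = $282.76 + $254.64 + $204.80 + $1,045.66 + $57.01 + $400.19 = $2,245.06
Net pay = $5,700.71 − $2,245.06 = $3,455.65

$3,455.65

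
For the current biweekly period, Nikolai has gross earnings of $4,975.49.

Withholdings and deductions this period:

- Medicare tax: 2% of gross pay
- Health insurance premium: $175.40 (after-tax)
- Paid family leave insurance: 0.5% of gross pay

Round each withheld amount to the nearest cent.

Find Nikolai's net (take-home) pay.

Paid family leave insurance: $4,975.49 × 0.005 = $24.88
Medicare tax: $4,975.49 × 0.02 = $99.51
Health insurance premium: $175.40
Total deductions = $24.88 + $99.51 + $175.40 = $299.79
Net pay = $4,975.49 − $299.79 = $4,675.70

$4,675.70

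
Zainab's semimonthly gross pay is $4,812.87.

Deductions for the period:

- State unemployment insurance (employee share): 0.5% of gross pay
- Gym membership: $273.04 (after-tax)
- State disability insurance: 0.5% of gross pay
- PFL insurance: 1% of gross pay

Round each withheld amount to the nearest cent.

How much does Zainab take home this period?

State disability insurance: $4,812.87 × 0.005 = $24.06
State unemployment insurance (employee share): $4,812.87 × 0.005 = $24.06
PFL insurance: $4,812.87 × 0.01 = $48.13
Gym membership: $273.04
Total deductions = $24.06 + $24.06 + $48.13 + $273.04 = $369.29
Net pay = $4,812.87 − $369.29 = $4,443.58

$4,443.58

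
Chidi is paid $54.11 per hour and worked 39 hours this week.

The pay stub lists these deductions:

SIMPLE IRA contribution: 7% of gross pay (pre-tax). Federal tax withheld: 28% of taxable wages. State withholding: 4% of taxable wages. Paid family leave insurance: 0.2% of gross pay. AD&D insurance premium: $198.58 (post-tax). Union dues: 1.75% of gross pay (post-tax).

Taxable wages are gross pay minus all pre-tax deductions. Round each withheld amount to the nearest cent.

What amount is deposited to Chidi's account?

Gross pay: 39 × $54.11 = $2,110.29
SIMPLE IRA contribution: $2,110.29 × 0.07 = $147.72
Taxable wages = $2,110.29 − $147.72 = $1,962.57
State withholding: $1,962.57 × 0.04 = $78.50
Federal tax withheld: $1,962.57 × 0.28 = $549.52
Paid family leave insurance: $2,110.29 × 0.002 = $4.22
AD&D insurance premium: $198.58
Union dues: $2,110.29 × 0.0175 = $36.93
Total deductions = $147.72 + $78.50 + $549.52 + $4.22 + $198.58 + $36.93 = $1,015.47
Net pay = $2,110.29 − $1,015.47 = $1,094.82

$1,094.82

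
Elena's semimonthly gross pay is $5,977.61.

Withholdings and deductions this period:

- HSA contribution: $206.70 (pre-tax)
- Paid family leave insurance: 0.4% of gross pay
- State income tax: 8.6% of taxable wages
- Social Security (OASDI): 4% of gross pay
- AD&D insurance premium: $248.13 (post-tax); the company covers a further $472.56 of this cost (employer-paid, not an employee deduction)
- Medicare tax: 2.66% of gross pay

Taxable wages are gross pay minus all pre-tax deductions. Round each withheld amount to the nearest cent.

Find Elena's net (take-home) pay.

$4,604.47

HSA contribution: $206.70
Taxable wages = $5,977.61 − $206.70 = $5,770.91
State income tax: $5,770.91 × 0.086 = $496.30
Paid family leave insurance: $5,977.61 × 0.004 = $23.91
Medicare tax: $5,977.61 × 0.0266 = $159.00
Social Security (OASDI): $5,977.61 × 0.04 = $239.10
AD&D insurance premium: $248.13
(Employer's $472.56 toward AD&D insurance premium is not withheld from the employee.)
Total deductions = $206.70 + $496.30 + $23.91 + $159.00 + $239.10 + $248.13 = $1,373.14
Net pay = $5,977.61 − $1,373.14 = $4,604.47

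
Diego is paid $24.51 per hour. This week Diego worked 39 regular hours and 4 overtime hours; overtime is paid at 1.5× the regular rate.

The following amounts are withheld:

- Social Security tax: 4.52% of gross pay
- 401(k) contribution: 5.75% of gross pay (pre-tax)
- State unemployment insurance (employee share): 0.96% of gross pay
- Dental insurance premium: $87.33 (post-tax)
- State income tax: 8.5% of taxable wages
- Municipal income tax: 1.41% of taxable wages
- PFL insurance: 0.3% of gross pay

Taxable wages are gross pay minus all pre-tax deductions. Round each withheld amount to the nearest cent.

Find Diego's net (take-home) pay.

Regular pay: 39 × $24.51 = $955.89
Overtime pay: 4 × $24.51 × 1.5 = $147.06
Gross pay = $955.89 + $147.06 = $1,102.95
401(k) contribution: $1,102.95 × 0.0575 = $63.42
Taxable wages = $1,102.95 − $63.42 = $1,039.53
State income tax: $1,039.53 × 0.085 = $88.36
Municipal income tax: $1,039.53 × 0.0141 = $14.66
State unemployment insurance (employee share): $1,102.95 × 0.0096 = $10.59
Social Security tax: $1,102.95 × 0.0452 = $49.85
PFL insurance: $1,102.95 × 0.003 = $3.31
Dental insurance premium: $87.33
Total deductions = $63.42 + $88.36 + $14.66 + $10.59 + $49.85 + $3.31 + $87.33 = $317.52
Net pay = $1,102.95 − $317.52 = $785.43

$785.43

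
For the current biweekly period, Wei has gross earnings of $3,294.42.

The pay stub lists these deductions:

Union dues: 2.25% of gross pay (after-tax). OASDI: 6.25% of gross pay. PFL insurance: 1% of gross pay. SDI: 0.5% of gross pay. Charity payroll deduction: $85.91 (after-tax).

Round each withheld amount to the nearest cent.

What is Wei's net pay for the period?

PFL insurance: $3,294.42 × 0.01 = $32.94
OASDI: $3,294.42 × 0.0625 = $205.90
SDI: $3,294.42 × 0.005 = $16.47
Charity payroll deduction: $85.91
Union dues: $3,294.42 × 0.0225 = $74.12
Total deductions = $32.94 + $205.90 + $16.47 + $85.91 + $74.12 = $415.34
Net pay = $3,294.42 − $415.34 = $2,879.08

$2,879.08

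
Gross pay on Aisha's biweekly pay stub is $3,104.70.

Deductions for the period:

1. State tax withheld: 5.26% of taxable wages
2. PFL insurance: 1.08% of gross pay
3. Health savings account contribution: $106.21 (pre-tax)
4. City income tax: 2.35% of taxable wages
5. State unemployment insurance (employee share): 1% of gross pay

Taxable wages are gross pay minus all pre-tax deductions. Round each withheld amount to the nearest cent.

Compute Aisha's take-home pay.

Health savings account contribution: $106.21
Taxable wages = $3,104.70 − $106.21 = $2,998.49
City income tax: $2,998.49 × 0.0235 = $70.46
State tax withheld: $2,998.49 × 0.0526 = $157.72
State unemployment insurance (employee share): $3,104.70 × 0.01 = $31.05
PFL insurance: $3,104.70 × 0.0108 = $33.53
Total deductions = $106.21 + $70.46 + $157.72 + $31.05 + $33.53 = $398.97
Net pay = $3,104.70 − $398.97 = $2,705.73

$2,705.73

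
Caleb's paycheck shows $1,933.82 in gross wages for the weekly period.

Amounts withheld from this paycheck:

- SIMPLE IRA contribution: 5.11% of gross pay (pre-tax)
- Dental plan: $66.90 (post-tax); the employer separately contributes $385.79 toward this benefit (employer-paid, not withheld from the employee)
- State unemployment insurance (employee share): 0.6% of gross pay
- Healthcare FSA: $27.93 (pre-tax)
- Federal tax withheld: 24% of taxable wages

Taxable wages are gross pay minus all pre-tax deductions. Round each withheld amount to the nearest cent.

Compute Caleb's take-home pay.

Healthcare FSA: $27.93
SIMPLE IRA contribution: $1,933.82 × 0.0511 = $98.82
Pre-tax total = $27.93 + $98.82 = $126.75
Taxable wages = $1,933.82 − $126.75 = $1,807.07
Federal tax withheld: $1,807.07 × 0.24 = $433.70
State unemployment insurance (employee share): $1,933.82 × 0.006 = $11.60
Dental plan: $66.90
(Employer's $385.79 toward dental plan is not withheld from the employee.)
Total deductions = $27.93 + $98.82 + $433.70 + $11.60 + $66.90 = $638.95
Net pay = $1,933.82 − $638.95 = $1,294.87

$1,294.87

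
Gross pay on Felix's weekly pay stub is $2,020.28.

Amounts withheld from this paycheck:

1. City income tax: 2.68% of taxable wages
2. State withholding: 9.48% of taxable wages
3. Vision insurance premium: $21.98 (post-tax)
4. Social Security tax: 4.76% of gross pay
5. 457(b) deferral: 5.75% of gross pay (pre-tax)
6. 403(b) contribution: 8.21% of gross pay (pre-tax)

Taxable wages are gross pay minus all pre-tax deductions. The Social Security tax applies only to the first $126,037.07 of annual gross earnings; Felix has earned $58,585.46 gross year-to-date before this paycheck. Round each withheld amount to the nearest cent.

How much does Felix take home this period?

403(b) contribution: $2,020.28 × 0.0821 = $165.86
457(b) deferral: $2,020.28 × 0.0575 = $116.17
Pre-tax total = $165.86 + $116.17 = $282.03
Taxable wages = $2,020.28 − $282.03 = $1,738.25
City income tax: $1,738.25 × 0.0268 = $46.59
State withholding: $1,738.25 × 0.0948 = $164.79
Social Security tax: cap not yet reached, full $2,020.28 is subject → $2,020.28 × 0.0476 = $96.17
Vision insurance premium: $21.98
Total deductions = $165.86 + $116.17 + $46.59 + $164.79 + $96.17 + $21.98 = $611.56
Net pay = $2,020.28 − $611.56 = $1,408.72

$1,408.72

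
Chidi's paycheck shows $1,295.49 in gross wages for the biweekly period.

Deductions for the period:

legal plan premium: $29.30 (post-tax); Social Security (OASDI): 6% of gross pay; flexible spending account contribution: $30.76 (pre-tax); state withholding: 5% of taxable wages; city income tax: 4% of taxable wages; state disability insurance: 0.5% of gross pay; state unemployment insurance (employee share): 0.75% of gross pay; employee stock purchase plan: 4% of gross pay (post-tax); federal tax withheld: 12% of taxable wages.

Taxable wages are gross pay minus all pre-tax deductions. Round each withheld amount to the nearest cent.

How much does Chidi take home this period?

$824.08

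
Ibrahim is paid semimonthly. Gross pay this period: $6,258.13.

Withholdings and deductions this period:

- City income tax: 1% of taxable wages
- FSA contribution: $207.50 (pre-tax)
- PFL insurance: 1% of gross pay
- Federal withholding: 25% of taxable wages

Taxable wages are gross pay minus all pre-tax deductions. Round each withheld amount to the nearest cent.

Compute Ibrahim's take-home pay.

FSA contribution: $207.50
Taxable wages = $6,258.13 − $207.50 = $6,050.63
City income tax: $6,050.63 × 0.01 = $60.51
Federal withholding: $6,050.63 × 0.25 = $1,512.66
PFL insurance: $6,258.13 × 0.01 = $62.58
Total deductions = $207.50 + $60.51 + $1,512.66 + $62.58 = $1,843.25
Net pay = $6,258.13 − $1,843.25 = $4,414.88

$4,414.88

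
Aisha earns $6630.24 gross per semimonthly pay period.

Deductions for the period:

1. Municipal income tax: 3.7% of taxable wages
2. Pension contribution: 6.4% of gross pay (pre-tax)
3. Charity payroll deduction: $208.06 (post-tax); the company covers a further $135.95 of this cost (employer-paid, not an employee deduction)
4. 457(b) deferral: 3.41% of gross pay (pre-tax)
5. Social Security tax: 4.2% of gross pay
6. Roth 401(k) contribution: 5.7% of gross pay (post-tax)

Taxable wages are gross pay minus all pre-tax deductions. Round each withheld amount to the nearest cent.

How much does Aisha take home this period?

$4894.11

Pension contribution: $6630.24 × 0.064 = $424.34
457(b) deferral: $6630.24 × 0.0341 = $226.09
Pre-tax total = $424.34 + $226.09 = $650.43
Taxable wages = $6630.24 − $650.43 = $5979.81
Municipal income tax: $5979.81 × 0.037 = $221.25
Social Security tax: $6630.24 × 0.042 = $278.47
Roth 401(k) contribution: $6630.24 × 0.057 = $377.92
Charity payroll deduction: $208.06
(Employer's $135.95 toward charity payroll deduction is not withheld from the employee.)
Total deductions = $424.34 + $226.09 + $221.25 + $278.47 + $377.92 + $208.06 = $1736.13
Net pay = $6630.24 − $1736.13 = $4894.11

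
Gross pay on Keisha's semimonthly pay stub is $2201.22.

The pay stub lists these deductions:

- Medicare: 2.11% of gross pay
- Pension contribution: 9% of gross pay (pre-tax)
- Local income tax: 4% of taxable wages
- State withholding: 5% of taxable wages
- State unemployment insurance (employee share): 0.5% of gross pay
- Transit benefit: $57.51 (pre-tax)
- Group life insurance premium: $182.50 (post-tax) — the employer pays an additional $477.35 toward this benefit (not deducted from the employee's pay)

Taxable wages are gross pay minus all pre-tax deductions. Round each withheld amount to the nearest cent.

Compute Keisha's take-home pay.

$1530.54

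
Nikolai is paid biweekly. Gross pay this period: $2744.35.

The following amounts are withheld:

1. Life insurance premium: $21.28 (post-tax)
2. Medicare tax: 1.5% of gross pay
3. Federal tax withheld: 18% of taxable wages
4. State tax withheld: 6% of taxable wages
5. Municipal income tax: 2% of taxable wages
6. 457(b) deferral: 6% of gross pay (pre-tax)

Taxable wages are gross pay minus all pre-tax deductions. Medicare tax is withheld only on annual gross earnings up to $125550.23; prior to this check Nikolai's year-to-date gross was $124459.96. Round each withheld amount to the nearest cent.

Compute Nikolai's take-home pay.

$1871.35

457(b) deferral: $2744.35 × 0.06 = $164.66
Taxable wages = $2744.35 − $164.66 = $2579.69
Municipal income tax: $2579.69 × 0.02 = $51.59
Federal tax withheld: $2579.69 × 0.18 = $464.34
State tax withheld: $2579.69 × 0.06 = $154.78
Medicare tax: only $125550.23 − $124459.96 = $1090.27 of this check is subject → $1090.27 × 0.015 = $16.35
Life insurance premium: $21.28
Total deductions = $164.66 + $51.59 + $464.34 + $154.78 + $16.35 + $21.28 = $873.00
Net pay = $2744.35 − $873.00 = $1871.35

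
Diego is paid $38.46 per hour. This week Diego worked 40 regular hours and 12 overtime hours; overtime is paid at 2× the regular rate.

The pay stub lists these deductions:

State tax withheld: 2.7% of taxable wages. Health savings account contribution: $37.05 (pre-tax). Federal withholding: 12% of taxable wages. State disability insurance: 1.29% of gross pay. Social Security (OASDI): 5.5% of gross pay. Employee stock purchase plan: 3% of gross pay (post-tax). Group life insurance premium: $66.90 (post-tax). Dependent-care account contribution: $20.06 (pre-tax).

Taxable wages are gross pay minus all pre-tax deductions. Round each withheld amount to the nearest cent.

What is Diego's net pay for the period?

$1,743.02

Regular pay: 40 × $38.46 = $1,538.40
Overtime pay: 12 × $38.46 × 2 = $923.04
Gross pay = $1,538.40 + $923.04 = $2,461.44
Health savings account contribution: $37.05
Dependent-care account contribution: $20.06
Pre-tax total = $37.05 + $20.06 = $57.11
Taxable wages = $2,461.44 − $57.11 = $2,404.33
State tax withheld: $2,404.33 × 0.027 = $64.92
Federal withholding: $2,404.33 × 0.12 = $288.52
Social Security (OASDI): $2,461.44 × 0.055 = $135.38
State disability insurance: $2,461.44 × 0.0129 = $31.75
Group life insurance premium: $66.90
Employee stock purchase plan: $2,461.44 × 0.03 = $73.84
Total deductions = $37.05 + $20.06 + $64.92 + $288.52 + $135.38 + $31.75 + $66.90 + $73.84 = $718.42
Net pay = $2,461.44 − $718.42 = $1,743.02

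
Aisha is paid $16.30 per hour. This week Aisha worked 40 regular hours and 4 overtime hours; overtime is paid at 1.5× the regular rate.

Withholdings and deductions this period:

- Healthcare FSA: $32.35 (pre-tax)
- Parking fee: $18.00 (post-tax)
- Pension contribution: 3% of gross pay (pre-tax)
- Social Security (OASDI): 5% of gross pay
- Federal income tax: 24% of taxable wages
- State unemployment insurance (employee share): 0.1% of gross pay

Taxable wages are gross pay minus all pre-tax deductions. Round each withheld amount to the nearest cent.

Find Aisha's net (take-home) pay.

Regular pay: 40 × $16.30 = $652.00
Overtime pay: 4 × $16.30 × 1.5 = $97.80
Gross pay = $652.00 + $97.80 = $749.80
Healthcare FSA: $32.35
Pension contribution: $749.80 × 0.03 = $22.49
Pre-tax total = $32.35 + $22.49 = $54.84
Taxable wages = $749.80 − $54.84 = $694.96
Federal income tax: $694.96 × 0.24 = $166.79
Social Security (OASDI): $749.80 × 0.05 = $37.49
State unemployment insurance (employee share): $749.80 × 0.001 = $0.75
Parking fee: $18.00
Total deductions = $32.35 + $22.49 + $166.79 + $37.49 + $0.75 + $18.00 = $277.87
Net pay = $749.80 − $277.87 = $471.93

$471.93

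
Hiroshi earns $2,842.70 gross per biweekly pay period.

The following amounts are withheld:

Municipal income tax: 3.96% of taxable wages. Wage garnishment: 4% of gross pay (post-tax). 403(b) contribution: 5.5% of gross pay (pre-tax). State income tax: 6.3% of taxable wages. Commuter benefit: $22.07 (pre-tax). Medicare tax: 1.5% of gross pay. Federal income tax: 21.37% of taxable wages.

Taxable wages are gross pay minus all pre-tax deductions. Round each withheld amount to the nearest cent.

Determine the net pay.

$1,665.21

Commuter benefit: $22.07
403(b) contribution: $2,842.70 × 0.055 = $156.35
Pre-tax total = $22.07 + $156.35 = $178.42
Taxable wages = $2,842.70 − $178.42 = $2,664.28
Municipal income tax: $2,664.28 × 0.0396 = $105.51
State income tax: $2,664.28 × 0.063 = $167.85
Federal income tax: $2,664.28 × 0.2137 = $569.36
Medicare tax: $2,842.70 × 0.015 = $42.64
Wage garnishment: $2,842.70 × 0.04 = $113.71
Total deductions = $22.07 + $156.35 + $105.51 + $167.85 + $569.36 + $42.64 + $113.71 = $1,177.49
Net pay = $2,842.70 − $1,177.49 = $1,665.21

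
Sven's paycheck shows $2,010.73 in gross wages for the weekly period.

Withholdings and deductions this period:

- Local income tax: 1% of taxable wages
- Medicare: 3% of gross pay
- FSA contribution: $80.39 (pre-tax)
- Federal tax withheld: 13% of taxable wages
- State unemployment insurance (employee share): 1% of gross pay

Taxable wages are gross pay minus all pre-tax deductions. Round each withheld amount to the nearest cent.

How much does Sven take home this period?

$1,579.67

FSA contribution: $80.39
Taxable wages = $2,010.73 − $80.39 = $1,930.34
Federal tax withheld: $1,930.34 × 0.13 = $250.94
Local income tax: $1,930.34 × 0.01 = $19.30
Medicare: $2,010.73 × 0.03 = $60.32
State unemployment insurance (employee share): $2,010.73 × 0.01 = $20.11
Total deductions = $80.39 + $250.94 + $19.30 + $60.32 + $20.11 = $431.06
Net pay = $2,010.73 − $431.06 = $1,579.67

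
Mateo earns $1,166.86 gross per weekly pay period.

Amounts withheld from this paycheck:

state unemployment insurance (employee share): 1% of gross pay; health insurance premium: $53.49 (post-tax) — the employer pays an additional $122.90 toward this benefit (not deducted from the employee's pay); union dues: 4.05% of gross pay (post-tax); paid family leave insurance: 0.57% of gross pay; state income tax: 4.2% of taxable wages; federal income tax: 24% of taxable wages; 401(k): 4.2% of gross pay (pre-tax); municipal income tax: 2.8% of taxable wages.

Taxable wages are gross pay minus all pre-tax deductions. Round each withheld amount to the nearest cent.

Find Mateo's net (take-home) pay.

401(k): $1,166.86 × 0.042 = $49.01
Taxable wages = $1,166.86 − $49.01 = $1,117.85
Federal income tax: $1,117.85 × 0.24 = $268.28
State income tax: $1,117.85 × 0.042 = $46.95
Municipal income tax: $1,117.85 × 0.028 = $31.30
State unemployment insurance (employee share): $1,166.86 × 0.01 = $11.67
Paid family leave insurance: $1,166.86 × 0.0057 = $6.65
Union dues: $1,166.86 × 0.0405 = $47.26
Health insurance premium: $53.49
(Employer's $122.90 toward health insurance premium is not withheld from the employee.)
Total deductions = $49.01 + $268.28 + $46.95 + $31.30 + $11.67 + $6.65 + $47.26 + $53.49 = $514.61
Net pay = $1,166.86 − $514.61 = $652.25

$652.25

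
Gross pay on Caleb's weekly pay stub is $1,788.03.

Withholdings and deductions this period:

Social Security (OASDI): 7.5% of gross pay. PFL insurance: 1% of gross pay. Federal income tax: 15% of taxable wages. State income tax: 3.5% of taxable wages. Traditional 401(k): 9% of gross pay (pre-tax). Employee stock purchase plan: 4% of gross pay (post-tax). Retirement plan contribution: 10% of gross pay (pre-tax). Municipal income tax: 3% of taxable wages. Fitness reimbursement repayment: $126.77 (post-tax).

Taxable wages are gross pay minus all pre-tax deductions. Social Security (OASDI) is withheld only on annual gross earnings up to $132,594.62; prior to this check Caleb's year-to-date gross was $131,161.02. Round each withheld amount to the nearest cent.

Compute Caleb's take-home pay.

$813.23

Retirement plan contribution: $1,788.03 × 0.1 = $178.80
Traditional 401(k): $1,788.03 × 0.09 = $160.92
Pre-tax total = $178.80 + $160.92 = $339.72
Taxable wages = $1,788.03 − $339.72 = $1,448.31
Federal income tax: $1,448.31 × 0.15 = $217.25
Municipal income tax: $1,448.31 × 0.03 = $43.45
State income tax: $1,448.31 × 0.035 = $50.69
PFL insurance: $1,788.03 × 0.01 = $17.88
Social Security (OASDI): only $132,594.62 − $131,161.02 = $1,433.60 of this check is subject → $1,433.60 × 0.075 = $107.52
Fitness reimbursement repayment: $126.77
Employee stock purchase plan: $1,788.03 × 0.04 = $71.52
Total deductions = $178.80 + $160.92 + $217.25 + $43.45 + $50.69 + $17.88 + $107.52 + $126.77 + $71.52 = $974.80
Net pay = $1,788.03 − $974.80 = $813.23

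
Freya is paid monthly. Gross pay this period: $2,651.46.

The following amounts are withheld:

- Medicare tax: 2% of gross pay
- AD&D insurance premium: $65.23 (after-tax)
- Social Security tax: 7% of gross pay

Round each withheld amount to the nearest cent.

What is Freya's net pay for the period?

$2,347.60

Medicare tax: $2,651.46 × 0.02 = $53.03
Social Security tax: $2,651.46 × 0.07 = $185.60
AD&D insurance premium: $65.23
Total deductions = $53.03 + $185.60 + $65.23 = $303.86
Net pay = $2,651.46 − $303.86 = $2,347.60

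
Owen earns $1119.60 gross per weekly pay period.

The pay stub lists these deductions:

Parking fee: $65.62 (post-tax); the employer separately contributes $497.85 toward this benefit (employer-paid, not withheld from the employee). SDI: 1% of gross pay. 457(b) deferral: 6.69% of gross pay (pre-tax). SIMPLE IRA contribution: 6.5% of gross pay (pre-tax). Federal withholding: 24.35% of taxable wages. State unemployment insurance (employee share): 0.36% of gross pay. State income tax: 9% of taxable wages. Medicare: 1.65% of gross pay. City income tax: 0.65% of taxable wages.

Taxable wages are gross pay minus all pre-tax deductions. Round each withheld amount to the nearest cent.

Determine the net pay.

457(b) deferral: $1119.60 × 0.0669 = $74.90
SIMPLE IRA contribution: $1119.60 × 0.065 = $72.77
Pre-tax total = $74.90 + $72.77 = $147.67
Taxable wages = $1119.60 − $147.67 = $971.93
State income tax: $971.93 × 0.09 = $87.47
Federal withholding: $971.93 × 0.2435 = $236.66
City income tax: $971.93 × 0.0065 = $6.32
SDI: $1119.60 × 0.01 = $11.20
Medicare: $1119.60 × 0.0165 = $18.47
State unemployment insurance (employee share): $1119.60 × 0.0036 = $4.03
Parking fee: $65.62
(Employer's $497.85 toward parking fee is not withheld from the employee.)
Total deductions = $74.90 + $72.77 + $87.47 + $236.66 + $6.32 + $11.20 + $18.47 + $4.03 + $65.62 = $577.44
Net pay = $1119.60 − $577.44 = $542.16

$542.16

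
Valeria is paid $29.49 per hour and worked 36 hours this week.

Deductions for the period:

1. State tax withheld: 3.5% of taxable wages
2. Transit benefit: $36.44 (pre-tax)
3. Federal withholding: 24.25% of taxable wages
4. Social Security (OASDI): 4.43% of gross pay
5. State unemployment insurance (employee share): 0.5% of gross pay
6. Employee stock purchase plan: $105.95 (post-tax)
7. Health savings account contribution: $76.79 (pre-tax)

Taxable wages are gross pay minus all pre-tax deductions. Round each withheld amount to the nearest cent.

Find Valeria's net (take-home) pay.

Gross pay: 36 × $29.49 = $1061.64
Health savings account contribution: $76.79
Transit benefit: $36.44
Pre-tax total = $76.79 + $36.44 = $113.23
Taxable wages = $1061.64 − $113.23 = $948.41
Federal withholding: $948.41 × 0.2425 = $229.99
State tax withheld: $948.41 × 0.035 = $33.19
State unemployment insurance (employee share): $1061.64 × 0.005 = $5.31
Social Security (OASDI): $1061.64 × 0.0443 = $47.03
Employee stock purchase plan: $105.95
Total deductions = $76.79 + $36.44 + $229.99 + $33.19 + $5.31 + $47.03 + $105.95 = $534.70
Net pay = $1061.64 − $534.70 = $526.94

$526.94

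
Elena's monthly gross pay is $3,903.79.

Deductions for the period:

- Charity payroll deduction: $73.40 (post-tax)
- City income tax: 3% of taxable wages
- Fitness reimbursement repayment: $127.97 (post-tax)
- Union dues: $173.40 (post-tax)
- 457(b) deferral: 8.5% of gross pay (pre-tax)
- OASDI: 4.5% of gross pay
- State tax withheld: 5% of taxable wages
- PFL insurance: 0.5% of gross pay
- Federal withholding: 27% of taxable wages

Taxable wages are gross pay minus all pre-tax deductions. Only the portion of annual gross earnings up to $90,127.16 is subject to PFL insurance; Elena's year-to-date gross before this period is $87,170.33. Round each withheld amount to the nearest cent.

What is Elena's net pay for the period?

$1,756.56

457(b) deferral: $3,903.79 × 0.085 = $331.82
Taxable wages = $3,903.79 − $331.82 = $3,571.97
City income tax: $3,571.97 × 0.03 = $107.16
State tax withheld: $3,571.97 × 0.05 = $178.60
Federal withholding: $3,571.97 × 0.27 = $964.43
PFL insurance: only $90,127.16 − $87,170.33 = $2,956.83 of this check is subject → $2,956.83 × 0.005 = $14.78
OASDI: $3,903.79 × 0.045 = $175.67
Fitness reimbursement repayment: $127.97
Union dues: $173.40
Charity payroll deduction: $73.40
Total deductions = $331.82 + $107.16 + $178.60 + $964.43 + $14.78 + $175.67 + $127.97 + $173.40 + $73.40 = $2,147.23
Net pay = $3,903.79 − $2,147.23 = $1,756.56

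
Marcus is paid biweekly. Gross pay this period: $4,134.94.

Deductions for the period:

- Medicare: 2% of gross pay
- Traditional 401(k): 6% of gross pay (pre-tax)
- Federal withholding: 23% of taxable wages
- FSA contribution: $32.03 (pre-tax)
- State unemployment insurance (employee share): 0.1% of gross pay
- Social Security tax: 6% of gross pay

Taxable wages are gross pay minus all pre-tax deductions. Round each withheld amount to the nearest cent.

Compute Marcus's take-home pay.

$2,633.27

Traditional 401(k): $4,134.94 × 0.06 = $248.10
FSA contribution: $32.03
Pre-tax total = $248.10 + $32.03 = $280.13
Taxable wages = $4,134.94 − $280.13 = $3,854.81
Federal withholding: $3,854.81 × 0.23 = $886.61
State unemployment insurance (employee share): $4,134.94 × 0.001 = $4.13
Medicare: $4,134.94 × 0.02 = $82.70
Social Security tax: $4,134.94 × 0.06 = $248.10
Total deductions = $248.10 + $32.03 + $886.61 + $4.13 + $82.70 + $248.10 = $1,501.67
Net pay = $4,134.94 − $1,501.67 = $2,633.27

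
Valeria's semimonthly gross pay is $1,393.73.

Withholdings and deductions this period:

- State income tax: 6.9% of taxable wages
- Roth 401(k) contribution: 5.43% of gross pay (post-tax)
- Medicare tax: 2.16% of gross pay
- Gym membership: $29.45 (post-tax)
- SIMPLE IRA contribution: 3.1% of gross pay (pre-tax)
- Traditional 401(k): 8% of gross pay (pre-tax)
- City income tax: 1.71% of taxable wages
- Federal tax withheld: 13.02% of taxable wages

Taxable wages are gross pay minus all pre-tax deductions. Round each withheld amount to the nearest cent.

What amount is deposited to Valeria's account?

Traditional 401(k): $1,393.73 × 0.08 = $111.50
SIMPLE IRA contribution: $1,393.73 × 0.031 = $43.21
Pre-tax total = $111.50 + $43.21 = $154.71
Taxable wages = $1,393.73 − $154.71 = $1,239.02
State income tax: $1,239.02 × 0.069 = $85.49
City income tax: $1,239.02 × 0.0171 = $21.19
Federal tax withheld: $1,239.02 × 0.1302 = $161.32
Medicare tax: $1,393.73 × 0.0216 = $30.10
Gym membership: $29.45
Roth 401(k) contribution: $1,393.73 × 0.0543 = $75.68
Total deductions = $111.50 + $43.21 + $85.49 + $21.19 + $161.32 + $30.10 + $29.45 + $75.68 = $557.94
Net pay = $1,393.73 − $557.94 = $835.79

$835.79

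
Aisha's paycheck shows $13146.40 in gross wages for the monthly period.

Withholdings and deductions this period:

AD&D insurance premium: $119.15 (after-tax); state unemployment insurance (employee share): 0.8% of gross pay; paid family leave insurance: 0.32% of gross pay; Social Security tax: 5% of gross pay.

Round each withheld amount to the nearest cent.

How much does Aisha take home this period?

State unemployment insurance (employee share): $13146.40 × 0.008 = $105.17
Social Security tax: $13146.40 × 0.05 = $657.32
Paid family leave insurance: $13146.40 × 0.0032 = $42.07
AD&D insurance premium: $119.15
Total deductions = $105.17 + $657.32 + $42.07 + $119.15 = $923.71
Net pay = $13146.40 − $923.71 = $12222.69

$12222.69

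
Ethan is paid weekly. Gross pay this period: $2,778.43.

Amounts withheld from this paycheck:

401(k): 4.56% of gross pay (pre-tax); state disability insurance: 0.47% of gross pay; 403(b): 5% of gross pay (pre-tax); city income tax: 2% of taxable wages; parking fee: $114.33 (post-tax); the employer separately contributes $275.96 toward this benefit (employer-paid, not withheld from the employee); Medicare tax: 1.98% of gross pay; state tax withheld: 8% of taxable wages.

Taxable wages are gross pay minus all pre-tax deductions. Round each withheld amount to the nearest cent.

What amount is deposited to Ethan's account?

$2,079.13

401(k): $2,778.43 × 0.0456 = $126.70
403(b): $2,778.43 × 0.05 = $138.92
Pre-tax total = $126.70 + $138.92 = $265.62
Taxable wages = $2,778.43 − $265.62 = $2,512.81
State tax withheld: $2,512.81 × 0.08 = $201.02
City income tax: $2,512.81 × 0.02 = $50.26
Medicare tax: $2,778.43 × 0.0198 = $55.01
State disability insurance: $2,778.43 × 0.0047 = $13.06
Parking fee: $114.33
(Employer's $275.96 toward parking fee is not withheld from the employee.)
Total deductions = $126.70 + $138.92 + $201.02 + $50.26 + $55.01 + $13.06 + $114.33 = $699.30
Net pay = $2,778.43 − $699.30 = $2,079.13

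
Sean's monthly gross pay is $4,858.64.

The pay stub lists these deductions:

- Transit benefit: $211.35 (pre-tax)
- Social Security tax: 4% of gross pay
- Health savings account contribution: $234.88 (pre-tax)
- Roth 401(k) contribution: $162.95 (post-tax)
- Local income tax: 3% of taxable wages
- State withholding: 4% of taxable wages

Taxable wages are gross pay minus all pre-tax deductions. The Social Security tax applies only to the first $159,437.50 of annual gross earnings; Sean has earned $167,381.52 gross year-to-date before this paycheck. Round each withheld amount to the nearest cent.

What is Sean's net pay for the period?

$3,940.59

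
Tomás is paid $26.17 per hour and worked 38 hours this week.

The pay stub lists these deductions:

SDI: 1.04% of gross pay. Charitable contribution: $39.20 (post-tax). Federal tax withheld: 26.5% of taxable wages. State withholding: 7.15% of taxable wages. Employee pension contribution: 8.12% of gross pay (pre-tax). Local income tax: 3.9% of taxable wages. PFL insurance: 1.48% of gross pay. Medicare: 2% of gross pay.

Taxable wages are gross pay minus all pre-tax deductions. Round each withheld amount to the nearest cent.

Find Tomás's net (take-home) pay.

Gross pay: 38 × $26.17 = $994.46
Employee pension contribution: $994.46 × 0.0812 = $80.75
Taxable wages = $994.46 − $80.75 = $913.71
Local income tax: $913.71 × 0.039 = $35.63
Federal tax withheld: $913.71 × 0.265 = $242.13
State withholding: $913.71 × 0.0715 = $65.33
PFL insurance: $994.46 × 0.0148 = $14.72
Medicare: $994.46 × 0.02 = $19.89
SDI: $994.46 × 0.0104 = $10.34
Charitable contribution: $39.20
Total deductions = $80.75 + $35.63 + $242.13 + $65.33 + $14.72 + $19.89 + $10.34 + $39.20 = $507.99
Net pay = $994.46 − $507.99 = $486.47

$486.47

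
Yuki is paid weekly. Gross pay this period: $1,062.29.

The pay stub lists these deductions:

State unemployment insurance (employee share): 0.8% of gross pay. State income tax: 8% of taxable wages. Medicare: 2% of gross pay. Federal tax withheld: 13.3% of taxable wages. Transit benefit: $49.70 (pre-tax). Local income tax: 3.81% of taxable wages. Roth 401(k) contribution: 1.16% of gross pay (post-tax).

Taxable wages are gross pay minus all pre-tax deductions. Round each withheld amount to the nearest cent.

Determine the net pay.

Transit benefit: $49.70
Taxable wages = $1,062.29 − $49.70 = $1,012.59
Federal tax withheld: $1,012.59 × 0.133 = $134.67
Local income tax: $1,012.59 × 0.0381 = $38.58
State income tax: $1,012.59 × 0.08 = $81.01
Medicare: $1,062.29 × 0.02 = $21.25
State unemployment insurance (employee share): $1,062.29 × 0.008 = $8.50
Roth 401(k) contribution: $1,062.29 × 0.0116 = $12.32
Total deductions = $49.70 + $134.67 + $38.58 + $81.01 + $21.25 + $8.50 + $12.32 = $346.03
Net pay = $1,062.29 − $346.03 = $716.26

$716.26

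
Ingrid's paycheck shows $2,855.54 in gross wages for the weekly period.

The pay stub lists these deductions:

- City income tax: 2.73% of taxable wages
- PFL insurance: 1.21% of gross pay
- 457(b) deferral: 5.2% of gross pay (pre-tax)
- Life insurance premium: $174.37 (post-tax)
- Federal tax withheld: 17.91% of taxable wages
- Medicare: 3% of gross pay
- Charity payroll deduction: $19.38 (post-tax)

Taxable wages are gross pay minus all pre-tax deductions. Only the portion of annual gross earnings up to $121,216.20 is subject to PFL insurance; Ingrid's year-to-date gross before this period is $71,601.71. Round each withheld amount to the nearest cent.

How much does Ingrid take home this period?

457(b) deferral: $2,855.54 × 0.052 = $148.49
Taxable wages = $2,855.54 − $148.49 = $2,707.05
City income tax: $2,707.05 × 0.0273 = $73.90
Federal tax withheld: $2,707.05 × 0.1791 = $484.83
PFL insurance: cap not yet reached, full $2,855.54 is subject → $2,855.54 × 0.0121 = $34.55
Medicare: $2,855.54 × 0.03 = $85.67
Charity payroll deduction: $19.38
Life insurance premium: $174.37
Total deductions = $148.49 + $73.90 + $484.83 + $34.55 + $85.67 + $19.38 + $174.37 = $1,021.19
Net pay = $2,855.54 − $1,021.19 = $1,834.35

$1,834.35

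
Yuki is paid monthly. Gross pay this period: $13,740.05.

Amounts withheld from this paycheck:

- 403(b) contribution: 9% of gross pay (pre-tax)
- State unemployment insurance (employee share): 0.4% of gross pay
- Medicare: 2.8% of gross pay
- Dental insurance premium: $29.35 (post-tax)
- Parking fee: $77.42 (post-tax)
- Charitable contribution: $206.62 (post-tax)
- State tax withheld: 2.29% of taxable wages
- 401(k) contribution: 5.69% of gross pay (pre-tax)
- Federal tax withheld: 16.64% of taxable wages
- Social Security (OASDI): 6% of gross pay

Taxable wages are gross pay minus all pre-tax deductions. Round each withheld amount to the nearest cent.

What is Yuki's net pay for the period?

$7,925.26

403(b) contribution: $13,740.05 × 0.09 = $1,236.60
401(k) contribution: $13,740.05 × 0.0569 = $781.81
Pre-tax total = $1,236.60 + $781.81 = $2,018.41
Taxable wages = $13,740.05 − $2,018.41 = $11,721.64
State tax withheld: $11,721.64 × 0.0229 = $268.43
Federal tax withheld: $11,721.64 × 0.1664 = $1,950.48
Social Security (OASDI): $13,740.05 × 0.06 = $824.40
State unemployment insurance (employee share): $13,740.05 × 0.004 = $54.96
Medicare: $13,740.05 × 0.028 = $384.72
Parking fee: $77.42
Dental insurance premium: $29.35
Charitable contribution: $206.62
Total deductions = $1,236.60 + $781.81 + $268.43 + $1,950.48 + $824.40 + $54.96 + $384.72 + $77.42 + $29.35 + $206.62 = $5,814.79
Net pay = $13,740.05 − $5,814.79 = $7,925.26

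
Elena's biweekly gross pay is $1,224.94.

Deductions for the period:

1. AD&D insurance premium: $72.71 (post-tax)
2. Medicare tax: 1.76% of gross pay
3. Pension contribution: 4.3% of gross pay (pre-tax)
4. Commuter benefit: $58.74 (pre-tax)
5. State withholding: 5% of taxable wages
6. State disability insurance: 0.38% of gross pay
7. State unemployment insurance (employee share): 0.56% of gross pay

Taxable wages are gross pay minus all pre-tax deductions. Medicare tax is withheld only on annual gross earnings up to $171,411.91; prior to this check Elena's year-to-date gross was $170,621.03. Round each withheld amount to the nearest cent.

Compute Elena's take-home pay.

Pension contribution: $1,224.94 × 0.043 = $52.67
Commuter benefit: $58.74
Pre-tax total = $52.67 + $58.74 = $111.41
Taxable wages = $1,224.94 − $111.41 = $1,113.53
State withholding: $1,113.53 × 0.05 = $55.68
State unemployment insurance (employee share): $1,224.94 × 0.0056 = $6.86
Medicare tax: only $171,411.91 − $170,621.03 = $790.88 of this check is subject → $790.88 × 0.0176 = $13.92
State disability insurance: $1,224.94 × 0.0038 = $4.65
AD&D insurance premium: $72.71
Total deductions = $52.67 + $58.74 + $55.68 + $6.86 + $13.92 + $4.65 + $72.71 = $265.23
Net pay = $1,224.94 − $265.23 = $959.71

$959.71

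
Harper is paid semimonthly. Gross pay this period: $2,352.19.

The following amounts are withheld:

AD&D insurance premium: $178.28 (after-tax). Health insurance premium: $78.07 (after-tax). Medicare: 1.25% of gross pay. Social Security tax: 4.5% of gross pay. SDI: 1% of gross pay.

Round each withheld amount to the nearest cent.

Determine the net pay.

$1,937.07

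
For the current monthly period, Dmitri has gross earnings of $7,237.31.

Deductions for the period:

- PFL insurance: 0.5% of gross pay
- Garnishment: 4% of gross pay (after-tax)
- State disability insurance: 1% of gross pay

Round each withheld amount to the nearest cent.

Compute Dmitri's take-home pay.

$6,839.26

State disability insurance: $7,237.31 × 0.01 = $72.37
PFL insurance: $7,237.31 × 0.005 = $36.19
Garnishment: $7,237.31 × 0.04 = $289.49
Total deductions = $72.37 + $36.19 + $289.49 = $398.05
Net pay = $7,237.31 − $398.05 = $6,839.26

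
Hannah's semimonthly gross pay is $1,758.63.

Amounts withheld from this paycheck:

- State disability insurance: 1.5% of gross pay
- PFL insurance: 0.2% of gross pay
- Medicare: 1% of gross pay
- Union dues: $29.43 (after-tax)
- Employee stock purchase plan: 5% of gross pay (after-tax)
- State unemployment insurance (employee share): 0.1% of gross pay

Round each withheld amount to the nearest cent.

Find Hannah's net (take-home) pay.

Medicare: $1,758.63 × 0.01 = $17.59
State disability insurance: $1,758.63 × 0.015 = $26.38
PFL insurance: $1,758.63 × 0.002 = $3.52
State unemployment insurance (employee share): $1,758.63 × 0.001 = $1.76
Union dues: $29.43
Employee stock purchase plan: $1,758.63 × 0.05 = $87.93
Total deductions = $17.59 + $26.38 + $3.52 + $1.76 + $29.43 + $87.93 = $166.61
Net pay = $1,758.63 − $166.61 = $1,592.02

$1,592.02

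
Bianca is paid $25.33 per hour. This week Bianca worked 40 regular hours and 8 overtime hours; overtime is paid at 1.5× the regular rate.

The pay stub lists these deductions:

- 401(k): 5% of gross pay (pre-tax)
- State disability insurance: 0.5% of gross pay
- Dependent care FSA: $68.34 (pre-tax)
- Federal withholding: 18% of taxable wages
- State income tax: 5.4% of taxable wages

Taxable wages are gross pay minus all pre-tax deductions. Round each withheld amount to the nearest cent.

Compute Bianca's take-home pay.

Regular pay: 40 × $25.33 = $1013.20
Overtime pay: 8 × $25.33 × 1.5 = $303.96
Gross pay = $1013.20 + $303.96 = $1317.16
Dependent care FSA: $68.34
401(k): $1317.16 × 0.05 = $65.86
Pre-tax total = $68.34 + $65.86 = $134.20
Taxable wages = $1317.16 − $134.20 = $1182.96
State income tax: $1182.96 × 0.054 = $63.88
Federal withholding: $1182.96 × 0.18 = $212.93
State disability insurance: $1317.16 × 0.005 = $6.59
Total deductions = $68.34 + $65.86 + $63.88 + $212.93 + $6.59 = $417.60
Net pay = $1317.16 − $417.60 = $899.56

$899.56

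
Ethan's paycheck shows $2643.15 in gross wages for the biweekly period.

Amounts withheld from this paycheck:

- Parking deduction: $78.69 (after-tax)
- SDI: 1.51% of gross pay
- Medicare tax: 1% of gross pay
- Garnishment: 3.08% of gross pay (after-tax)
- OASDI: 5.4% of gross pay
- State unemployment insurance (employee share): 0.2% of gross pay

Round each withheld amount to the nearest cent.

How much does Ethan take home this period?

SDI: $2643.15 × 0.0151 = $39.91
State unemployment insurance (employee share): $2643.15 × 0.002 = $5.29
Medicare tax: $2643.15 × 0.01 = $26.43
OASDI: $2643.15 × 0.054 = $142.73
Garnishment: $2643.15 × 0.0308 = $81.41
Parking deduction: $78.69
Total deductions = $39.91 + $5.29 + $26.43 + $142.73 + $81.41 + $78.69 = $374.46
Net pay = $2643.15 − $374.46 = $2268.69

$2268.69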